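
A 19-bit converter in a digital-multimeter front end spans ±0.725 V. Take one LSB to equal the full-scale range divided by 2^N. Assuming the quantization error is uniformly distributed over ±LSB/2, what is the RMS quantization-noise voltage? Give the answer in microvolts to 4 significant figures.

Range = 0.725 − (-0.725) = 1.45 V.
LSB = 1.45 V ÷ 2^19 = 1.45/524288 V = 2.76566 µV.
σ_q = LSB/√12 = 2.76566 µV/3.4641 = 0.7984 µV.

0.7984 µV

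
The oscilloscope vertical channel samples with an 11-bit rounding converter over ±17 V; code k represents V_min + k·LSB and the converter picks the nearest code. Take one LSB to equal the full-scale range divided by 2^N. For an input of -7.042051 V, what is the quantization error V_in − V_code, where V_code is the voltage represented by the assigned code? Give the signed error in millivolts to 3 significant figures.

−2.99 mV

The full-scale span is 17 − (-17) = 34 V. LSB = 34 V / 2^11 ≈ 16.60 mV.
Position in LSBs: (-7.042051 − (-17)) × 2048/34 = 599.8200; rounding gives k = 600.
V_code = -17 + (600/2048) × 34 = -7.039062500 V.
e = -7.042051 − (-7.039062500) = −2.99 mV.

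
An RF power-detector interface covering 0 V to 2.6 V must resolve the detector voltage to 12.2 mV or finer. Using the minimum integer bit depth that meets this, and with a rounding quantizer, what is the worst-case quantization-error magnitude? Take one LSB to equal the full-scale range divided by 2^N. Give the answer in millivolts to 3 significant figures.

5.08 mV

Full-scale range = 2.6 V.
Levels needed ≥ 2.6/12.2 mV = 213.1. 2^8 = 256 suffices, so N_min = 8.
One LSB is 2.6 V / 256 = 10.156 mV.
|e|_max = LSB/2 = 5.08 mV.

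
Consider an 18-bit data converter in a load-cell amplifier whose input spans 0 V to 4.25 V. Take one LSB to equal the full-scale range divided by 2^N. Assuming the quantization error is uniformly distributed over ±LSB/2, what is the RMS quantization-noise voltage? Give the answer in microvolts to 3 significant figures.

4.68 µV

Range is 4.25 V.
LSB = 4.25 V / 2^18 = 16.212 µV.
RMS of a uniform error over width LSB is LSB/√12 = 4.68 µV.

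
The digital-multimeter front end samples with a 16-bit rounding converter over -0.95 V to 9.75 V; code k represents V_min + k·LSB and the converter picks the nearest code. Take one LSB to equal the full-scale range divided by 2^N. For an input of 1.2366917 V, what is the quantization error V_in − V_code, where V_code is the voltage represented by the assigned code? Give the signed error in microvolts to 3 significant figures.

Span: 9.75 V − (-0.95 V) = 10.7 V. LSB = 10.7 V / 2^16 ≈ 163.3 µV.
Position in LSBs: (1.2366917 − (-0.95)) × 65536/10.7 = 13393.1801; rounding gives k = 13393.
V_code = -0.95 + (13393/65536) × 10.7 = 1.2366622925 V.
e = 1.2366917 − (1.2366622925) = +29.4 µV.

+29.4 µV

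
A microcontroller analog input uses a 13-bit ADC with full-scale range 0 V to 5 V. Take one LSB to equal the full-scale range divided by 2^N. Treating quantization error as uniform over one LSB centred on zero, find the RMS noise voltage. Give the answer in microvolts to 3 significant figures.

V_FS = 5 V.
One LSB is 5 V / 8192 = 0.61035 mV.
For a uniform distribution on [−LSB/2, +LSB/2], V_rms = LSB/√12 = 0.61035 mV/3.4641 = 176 µV.

176 µV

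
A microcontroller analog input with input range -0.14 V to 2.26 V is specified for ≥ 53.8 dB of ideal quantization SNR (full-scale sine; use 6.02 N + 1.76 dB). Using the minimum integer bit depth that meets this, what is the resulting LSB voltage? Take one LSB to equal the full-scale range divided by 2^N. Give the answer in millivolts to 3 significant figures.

4.69 mV

Full-scale range = 2.26 V − (-0.14 V) = 2.4 V.
N ≥ (53.8 − 1.76)/6.02 = 8.645 → N_min = 9.
One LSB is 2.4 V / 512 = 4.69 mV.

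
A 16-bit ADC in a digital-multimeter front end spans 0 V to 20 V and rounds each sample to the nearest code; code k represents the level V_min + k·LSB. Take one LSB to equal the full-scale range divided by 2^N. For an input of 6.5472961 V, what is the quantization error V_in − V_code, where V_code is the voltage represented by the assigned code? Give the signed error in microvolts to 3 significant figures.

+54.9 µV

Span = 20 V. LSB = 20 V / 2^16 ≈ 305.2 µV.
(V_in − V_min)/LSB = (6.5472961 − (0)) × 65536/20 = 21454.1799 → nearest code k = 21454.
Reconstructed level: 0 + 21454 × 20/65536 V = 6.5472412109 V.
Error = V_in − V_code = 6.5472961 − (6.5472412109) = +54.9 µV.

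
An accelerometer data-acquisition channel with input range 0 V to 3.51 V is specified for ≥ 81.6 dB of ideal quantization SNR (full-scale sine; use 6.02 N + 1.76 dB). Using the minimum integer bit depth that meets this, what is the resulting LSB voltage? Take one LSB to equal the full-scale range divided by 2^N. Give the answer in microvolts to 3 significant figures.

214 µV

Range is 3.51 V.
Solving 6.02 N ≥ 81.6 − 1.76: N ≥ 13.262. Round up → N = 14.
One LSB is 3.51 V / 16384 = 214 µV.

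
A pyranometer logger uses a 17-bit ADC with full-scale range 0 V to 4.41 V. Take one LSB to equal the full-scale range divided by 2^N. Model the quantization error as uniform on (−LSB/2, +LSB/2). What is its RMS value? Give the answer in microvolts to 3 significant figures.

9.71 µV

V_FS = 4.41 V.
LSB = 4.41 V / 2^17 = 33.646 µV.
For a uniform distribution on [−LSB/2, +LSB/2], V_rms = LSB/√12 = 33.646 µV/3.4641 = 9.71 µV.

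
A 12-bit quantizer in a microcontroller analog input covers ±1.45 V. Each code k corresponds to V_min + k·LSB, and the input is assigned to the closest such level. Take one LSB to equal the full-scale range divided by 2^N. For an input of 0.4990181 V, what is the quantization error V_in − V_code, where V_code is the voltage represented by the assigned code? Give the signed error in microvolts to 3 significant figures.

−127 µV

The full-scale span is 1.45 − (-1.45) = 2.9 V. LSB = 2.9 V / 2^12 ≈ 0.7080 mV.
Position in LSBs: (0.4990181 − (-1.45)) × 4096/2.9 = 2752.8200; rounding gives k = 2753.
Reconstructed level: -1.45 + 2753 × 2.9/4096 V = 0.4991455078 V.
V_in − V_code = 0.4990181 − (0.4991455078) = −127 µV.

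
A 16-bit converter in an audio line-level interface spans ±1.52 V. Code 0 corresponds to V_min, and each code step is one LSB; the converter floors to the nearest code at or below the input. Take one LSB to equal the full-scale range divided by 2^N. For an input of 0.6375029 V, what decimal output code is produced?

Span: 1.52 V − (-1.52 V) = 3.04 V. LSB = 3.04 V / 2^16 ≈ 46.39 µV.
(V_in − V_min) × 2^16/range = (0.6375029 − (-1.52)) × 65536/3.04 = 46511.220.
Floor → code = 46511.

46511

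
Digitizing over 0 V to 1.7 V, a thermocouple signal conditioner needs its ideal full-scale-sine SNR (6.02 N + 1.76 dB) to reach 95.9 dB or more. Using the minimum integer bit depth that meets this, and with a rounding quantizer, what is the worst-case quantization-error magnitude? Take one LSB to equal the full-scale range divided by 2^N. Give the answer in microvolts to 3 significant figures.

Full-scale range = 1.7 V.
N ≥ (95.9 − 1.76)/6.02 = 15.638 → N_min = 16.
LSB = 1.7 V ÷ 2^16 = 1.7/65536 V = 25.940 µV.
|e|_max = LSB/2 = 13.0 µV.

13.0 µV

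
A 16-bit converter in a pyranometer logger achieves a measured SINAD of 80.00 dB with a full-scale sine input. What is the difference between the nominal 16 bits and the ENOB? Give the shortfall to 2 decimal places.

Effective bits = (80.00 − 1.76)/6.02 = 12.9967.
16 − 12.9967 = 3.00 bits below nominal.

3.00 bits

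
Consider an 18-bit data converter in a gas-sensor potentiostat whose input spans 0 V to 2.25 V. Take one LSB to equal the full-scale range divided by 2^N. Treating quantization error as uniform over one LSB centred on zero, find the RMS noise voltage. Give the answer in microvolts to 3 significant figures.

2.48 µV

Full-scale range = 2.25 V.
Step size = 2.25/262144 V = 8.5831 µV.
For a uniform distribution on [−LSB/2, +LSB/2], V_rms = LSB/√12 = 8.5831 µV/3.4641 = 2.48 µV.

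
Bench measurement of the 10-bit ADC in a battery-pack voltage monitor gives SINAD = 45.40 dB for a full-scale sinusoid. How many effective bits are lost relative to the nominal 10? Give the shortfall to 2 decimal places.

N_eff = (45.40 − 1.76)/6.02 = 7.2492 bits.
Shortfall = 10 − 7.2492 = 2.7508 bits.

2.75 bits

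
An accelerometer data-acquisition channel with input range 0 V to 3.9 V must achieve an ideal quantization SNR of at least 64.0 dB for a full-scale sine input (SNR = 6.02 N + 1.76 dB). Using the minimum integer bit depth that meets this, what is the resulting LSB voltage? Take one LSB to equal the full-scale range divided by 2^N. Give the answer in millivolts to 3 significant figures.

1.90 mV

Span = 3.9 V.
Solving 6.02 N ≥ 64.0 − 1.76: N ≥ 10.339. Round up → N = 11.
LSB = 3.9 V ÷ 2^11 = 3.9/2048 V = 1.90 mV.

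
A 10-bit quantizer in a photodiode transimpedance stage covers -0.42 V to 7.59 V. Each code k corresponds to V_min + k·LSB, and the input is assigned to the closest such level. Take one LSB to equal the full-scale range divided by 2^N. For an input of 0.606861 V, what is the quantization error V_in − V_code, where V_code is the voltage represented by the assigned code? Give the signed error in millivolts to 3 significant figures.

Range = 7.59 − (-0.42) = 8.01 V. LSB = 8.01 V / 2^10 ≈ 7.822 mV.
(V_in − V_min)/LSB = (0.606861 − (-0.42)) × 1024/8.01 = 131.2741 → nearest code k = 131.
V_code = V_min + k × range/2^10 = -0.42 + 131 × 8.01/1024 = 0.6047167969 V.
V_in − V_code = 0.606861 − (0.6047167969) = +2.14 mV.

+2.14 mV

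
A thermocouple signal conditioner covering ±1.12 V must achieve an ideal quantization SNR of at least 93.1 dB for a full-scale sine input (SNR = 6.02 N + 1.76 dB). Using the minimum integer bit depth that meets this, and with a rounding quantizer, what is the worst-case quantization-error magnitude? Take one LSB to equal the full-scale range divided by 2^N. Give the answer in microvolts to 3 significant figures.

17.1 µV

The full-scale span is 1.12 − (-1.12) = 2.24 V.
6.02 N + 1.76 ≥ 93.1 gives N ≥ 15.173, so the minimum integer is 16.
LSB = 2.24 V ÷ 2^16 = 2.24/65536 V = 34.180 µV.
|e|_max = LSB/2 = 17.1 µV.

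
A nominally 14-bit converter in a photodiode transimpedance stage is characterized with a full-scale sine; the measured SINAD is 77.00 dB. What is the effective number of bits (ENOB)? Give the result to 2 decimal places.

12.50 bits

ENOB = (77.00 − 1.76)/6.02 = 12.4983 bits.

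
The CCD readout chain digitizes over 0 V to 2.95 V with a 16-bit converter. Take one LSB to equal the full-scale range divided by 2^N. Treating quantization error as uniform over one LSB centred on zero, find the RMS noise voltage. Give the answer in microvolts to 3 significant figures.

13.0 µV

V_FS = 2.95 V.
Step size = 2.95/65536 V = 45.013 µV.
σ_q = LSB/√12 = 45.013 µV/3.4641 = 13.0 µV.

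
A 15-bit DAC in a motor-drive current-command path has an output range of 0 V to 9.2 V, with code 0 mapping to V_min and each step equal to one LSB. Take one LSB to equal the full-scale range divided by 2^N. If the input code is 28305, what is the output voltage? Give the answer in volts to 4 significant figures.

Full-scale range = 9.2 V. LSB = 9.2 V / 2^15.
V_out = V_min + code × LSB = 0 V + 28305 × 9.2 V / 32768
      = 0 V + 7.94696 V = 7.94696 V.

7.947 V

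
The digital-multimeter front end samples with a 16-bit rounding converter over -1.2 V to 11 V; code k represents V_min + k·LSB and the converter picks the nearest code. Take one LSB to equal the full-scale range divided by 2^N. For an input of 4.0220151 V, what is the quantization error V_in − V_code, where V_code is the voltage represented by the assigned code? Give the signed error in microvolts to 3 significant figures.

Range = 11 − (-1.2) = 12.2 V. LSB = 12.2 V / 2^16 ≈ 186.2 µV.
(4.0220151 − (-1.2)) / LSB = 5.2220151 × 65536/12.2 = 28051.6378. Nearest integer: k = 28052.
Reconstructed level: -1.2 + 28052 × 12.2/65536 V = 4.0220825195 V.
Error = V_in − V_code = 4.0220151 − (4.0220825195) = −67.4 µV.

−67.4 µV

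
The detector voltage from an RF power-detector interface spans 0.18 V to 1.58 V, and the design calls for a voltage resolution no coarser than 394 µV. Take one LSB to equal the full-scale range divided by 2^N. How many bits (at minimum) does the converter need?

Range = 1.58 − (0.18) = 1.4 V.
Need 2^N ≥ 1.4 V / 394 µV = 3553 → N_min = 12.

12 bits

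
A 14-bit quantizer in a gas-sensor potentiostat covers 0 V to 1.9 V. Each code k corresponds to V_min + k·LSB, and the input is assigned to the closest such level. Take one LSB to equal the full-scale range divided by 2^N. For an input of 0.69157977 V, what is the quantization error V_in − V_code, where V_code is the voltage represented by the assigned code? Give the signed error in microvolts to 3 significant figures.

−46.2 µV

Range is 1.9 V. LSB = 1.9 V / 2^14 ≈ 116.0 µV.
(V_in − V_min)/LSB = (0.69157977 − (0)) × 16384/1.9 = 5963.6016 → nearest code k = 5964.
V_code = 0 + (5964/16384) × 1.9 = 0.69162597656 V.
Error = V_in − V_code = 0.69157977 − (0.69162597656) = −46.2 µV.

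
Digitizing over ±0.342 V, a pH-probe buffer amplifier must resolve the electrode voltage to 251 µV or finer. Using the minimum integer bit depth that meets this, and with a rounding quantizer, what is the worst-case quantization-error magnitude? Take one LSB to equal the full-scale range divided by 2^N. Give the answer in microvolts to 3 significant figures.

83.5 µV

Span: 0.342 V − (-0.342 V) = 0.684 V.
Levels needed ≥ 0.684/251 µV = 2725. 2^12 = 4096 suffices, so N_min = 12.
LSB = 0.684 V ÷ 2^12 = 0.684/4096 V = 166.99 µV.
Max error for round-to-nearest is LSB/2 = 83.5 µV.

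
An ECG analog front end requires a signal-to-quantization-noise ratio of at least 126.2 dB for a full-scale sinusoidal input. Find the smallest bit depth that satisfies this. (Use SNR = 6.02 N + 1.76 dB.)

Required N = ⌈(126.2 − 1.76)/6.02⌉ = ⌈20.671⌉ = 21.

21 bits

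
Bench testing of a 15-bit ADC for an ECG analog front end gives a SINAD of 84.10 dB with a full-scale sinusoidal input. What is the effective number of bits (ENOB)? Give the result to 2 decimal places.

ENOB = (84.10 − 1.76)/6.02 = 13.6777 bits.

13.68 bits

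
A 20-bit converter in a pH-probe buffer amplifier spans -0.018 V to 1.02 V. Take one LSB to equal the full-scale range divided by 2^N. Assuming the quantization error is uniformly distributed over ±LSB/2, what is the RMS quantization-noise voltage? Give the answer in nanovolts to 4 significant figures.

Span: 1.02 V − (-0.018 V) = 1.038 V.
One LSB is 1.038 V / 1048576 = 0.989914 µV.
For a uniform distribution on [−LSB/2, +LSB/2], V_rms = LSB/√12 = 0.989914 µV/3.4641 = 285.8 nV.

285.8 nV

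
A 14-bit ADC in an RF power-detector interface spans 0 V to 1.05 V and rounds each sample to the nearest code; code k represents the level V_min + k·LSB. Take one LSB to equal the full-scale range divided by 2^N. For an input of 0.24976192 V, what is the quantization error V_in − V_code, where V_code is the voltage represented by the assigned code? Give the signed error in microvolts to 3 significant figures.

Full-scale range = 1.05 V. LSB = 1.05 V / 2^14 ≈ 64.09 µV.
Position in LSBs: (0.24976192 − (0)) × 16384/1.05 = 3897.2374; rounding gives k = 3897.
V_code = V_min + k × range/2^14 = 0 + 3897 × 1.05/16384 = 0.24974670410 V.
Error = V_in − V_code = 0.24976192 − (0.24974670410) = +15.2 µV.

+15.2 µV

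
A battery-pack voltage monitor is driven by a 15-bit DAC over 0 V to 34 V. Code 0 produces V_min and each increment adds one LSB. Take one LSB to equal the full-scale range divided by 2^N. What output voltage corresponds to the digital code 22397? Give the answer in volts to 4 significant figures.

23.24 V

V_FS = 34 V. LSB = 34 V / 2^15.
V_out = 0 + 22397 × (34/32768) V
      = 0 + 23.2391 = 23.2391 V.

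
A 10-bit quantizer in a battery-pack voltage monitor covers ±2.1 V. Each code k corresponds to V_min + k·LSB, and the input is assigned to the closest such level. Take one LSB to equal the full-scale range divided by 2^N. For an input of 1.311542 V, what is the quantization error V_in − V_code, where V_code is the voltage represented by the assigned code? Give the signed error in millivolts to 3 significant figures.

−0.958 mV

Span: 2.1 V − (-2.1 V) = 4.2 V. LSB = 4.2 V / 2^10 ≈ 4.102 mV.
(V_in − V_min)/LSB = (1.311542 − (-2.1)) × 1024/4.2 = 831.7664 → nearest code k = 832.
V_code = V_min + k × range/2^10 = -2.1 + 832 × 4.2/1024 = 1.312500000 V.
V_in − V_code = 1.311542 − (1.312500000) = −0.958 mV.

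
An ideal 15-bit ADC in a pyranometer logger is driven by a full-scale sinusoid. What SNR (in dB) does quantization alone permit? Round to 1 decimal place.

92.1 dB

6.02(15) + 1.76 = 90.30 + 1.76 = 92.06 dB.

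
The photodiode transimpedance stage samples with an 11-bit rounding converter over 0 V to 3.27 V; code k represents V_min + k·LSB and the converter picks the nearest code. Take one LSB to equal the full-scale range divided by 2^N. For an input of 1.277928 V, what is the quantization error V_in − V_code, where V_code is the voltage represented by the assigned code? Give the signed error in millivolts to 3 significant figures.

+0.584 mV

Span = 3.27 V. LSB = 3.27 V / 2^11 ≈ 1.597 mV.
(1.277928 − (0)) / LSB = 1.277928 × 2048/3.27 = 800.3659. Nearest integer: k = 800.
Reconstructed level: 0 + 800 × 3.27/2048 V = 1.277343750 V.
Error = V_in − V_code = 1.277928 − (1.277343750) = +0.584 mV.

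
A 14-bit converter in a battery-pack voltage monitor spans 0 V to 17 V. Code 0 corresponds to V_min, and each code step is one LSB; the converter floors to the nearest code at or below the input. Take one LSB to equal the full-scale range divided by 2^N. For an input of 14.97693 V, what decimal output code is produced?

Span = 17 V. LSB = 17 V / 2^14 ≈ 1.038 mV.
code = ⌊(V_in − V_min)/LSB⌋ = ⌊(V_in − V_min) × 2^14 / range⌋
     = ⌊(14.97693 − (0)) × 16384 / 17⌋ = ⌊14.97693 × 16384/17⌋
     = ⌊14434.237⌋ = 14434.

14434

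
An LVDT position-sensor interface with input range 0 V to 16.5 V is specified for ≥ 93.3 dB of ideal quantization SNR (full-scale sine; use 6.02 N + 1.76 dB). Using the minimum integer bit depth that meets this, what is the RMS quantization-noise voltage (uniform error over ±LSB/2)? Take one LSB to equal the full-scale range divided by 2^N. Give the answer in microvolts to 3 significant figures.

Span = 16.5 V.
N ≥ (93.3 − 1.76)/6.02 = 15.206 → N_min = 16.
LSB = 16.5 V / 2^16 = 251.77 µV.
RMS noise = LSB/√12 = 72.7 µV.

72.7 µV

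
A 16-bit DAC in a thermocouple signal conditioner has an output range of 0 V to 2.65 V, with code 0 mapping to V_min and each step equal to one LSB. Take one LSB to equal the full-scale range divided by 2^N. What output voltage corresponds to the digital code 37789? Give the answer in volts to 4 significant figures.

Span = 2.65 V. LSB = 2.65 V / 2^16.
V_out = 0 + 37789 × (2.65/65536) V
      = 0 + 1.52803 = 1.52803 V.

1.528 V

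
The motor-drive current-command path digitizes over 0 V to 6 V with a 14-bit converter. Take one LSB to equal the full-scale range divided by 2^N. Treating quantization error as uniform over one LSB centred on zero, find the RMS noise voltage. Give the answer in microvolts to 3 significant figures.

V_FS = 6 V.
Step size = 6/16384 V = 366.21 µV.
RMS of a uniform error over width LSB is LSB/√12 = 106 µV.

106 µV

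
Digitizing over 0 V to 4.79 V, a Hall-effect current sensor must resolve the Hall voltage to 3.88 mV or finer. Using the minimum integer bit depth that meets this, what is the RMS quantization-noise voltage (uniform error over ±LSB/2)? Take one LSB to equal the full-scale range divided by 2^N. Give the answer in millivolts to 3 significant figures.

Span = 4.79 V.
Required number of levels: 4.79/3.88 mV = 1234.5; smallest N with 2^N ≥ that is 11.
Step size = 4.79/2048 V = 2.3389 mV.
σ_q = LSB/√12 = 2.3389 mV/3.4641 = 0.675 mV.

0.675 mV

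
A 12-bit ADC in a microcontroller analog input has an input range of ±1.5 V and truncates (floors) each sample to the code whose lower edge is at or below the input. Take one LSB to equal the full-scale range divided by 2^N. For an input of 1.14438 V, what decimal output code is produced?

Full-scale range = 1.5 V − (-1.5 V) = 3 V. LSB = 3 V / 2^12 ≈ 0.7324 mV.
(V_in − V_min) × 2^12/range = (1.14438 − (-1.5)) × 4096/3 = 3610.460.
Floor → code = 3610.

3610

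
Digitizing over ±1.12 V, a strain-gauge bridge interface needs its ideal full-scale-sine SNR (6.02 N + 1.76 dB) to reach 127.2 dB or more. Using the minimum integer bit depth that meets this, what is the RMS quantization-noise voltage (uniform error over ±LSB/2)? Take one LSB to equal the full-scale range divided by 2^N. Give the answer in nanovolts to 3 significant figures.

308 nV

Span: 1.12 V − (-1.12 V) = 2.24 V.
6.02 N + 1.76 ≥ 127.2 gives N ≥ 20.837, so the minimum integer is 21.
LSB = 2.24 V / 2^21 = 1.0681 µV.
RMS noise = LSB/√12 = 308 nV.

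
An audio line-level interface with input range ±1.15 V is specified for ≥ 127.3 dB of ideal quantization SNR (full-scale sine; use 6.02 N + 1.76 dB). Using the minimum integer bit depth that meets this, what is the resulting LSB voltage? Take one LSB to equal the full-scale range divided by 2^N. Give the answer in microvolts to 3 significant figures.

Range = 1.15 − (-1.15) = 2.3 V.
Solving 6.02 N ≥ 127.3 − 1.76: N ≥ 20.854. Round up → N = 21.
LSB = 2.3 V ÷ 2^21 = 2.3/2097152 V = 1.10 µV.

1.10 µV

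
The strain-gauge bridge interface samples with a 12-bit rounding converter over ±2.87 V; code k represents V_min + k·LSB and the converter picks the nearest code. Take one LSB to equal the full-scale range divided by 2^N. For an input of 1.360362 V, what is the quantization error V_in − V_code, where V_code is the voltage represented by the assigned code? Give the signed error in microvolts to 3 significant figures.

−366 µV

The full-scale span is 2.87 − (-2.87) = 5.74 V. LSB = 5.74 V / 2^12 ≈ 1.401 mV.
(V_in − V_min)/LSB = (1.360362 − (-2.87)) × 4096/5.74 = 3018.7392 → nearest code k = 3019.
Reconstructed level: -2.87 + 3019 × 5.74/4096 V = 1.360727539 V.
V_in − V_code = 1.360362 − (1.360727539) = −366 µV.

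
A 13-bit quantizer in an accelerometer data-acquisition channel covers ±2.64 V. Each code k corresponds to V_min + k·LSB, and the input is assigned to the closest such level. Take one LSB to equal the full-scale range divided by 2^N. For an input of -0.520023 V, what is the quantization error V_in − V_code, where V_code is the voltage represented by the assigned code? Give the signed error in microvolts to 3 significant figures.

The full-scale span is 2.64 − (-2.64) = 5.28 V. LSB = 5.28 V / 2^13 ≈ 0.6445 mV.
(V_in − V_min)/LSB = (-0.520023 − (-2.64)) × 8192/5.28 = 3289.1764 → nearest code k = 3289.
V_code = -2.64 + (3289/8192) × 5.28 = -0.5201367188 V.
Error = V_in − V_code = -0.520023 − (-0.5201367188) = +114 µV.

+114 µV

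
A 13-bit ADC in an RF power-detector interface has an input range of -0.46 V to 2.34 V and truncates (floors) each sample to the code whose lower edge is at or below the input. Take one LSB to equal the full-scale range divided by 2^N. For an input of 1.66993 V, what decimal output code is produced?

6231

Range = 2.34 − (-0.46) = 2.8 V. LSB = 2.8 V / 2^13 ≈ 341.8 µV.
(V_in − V_min) × 2^13/range = (1.66993 − (-0.46)) × 8192/2.8 = 6231.567.
Floor → code = 6231.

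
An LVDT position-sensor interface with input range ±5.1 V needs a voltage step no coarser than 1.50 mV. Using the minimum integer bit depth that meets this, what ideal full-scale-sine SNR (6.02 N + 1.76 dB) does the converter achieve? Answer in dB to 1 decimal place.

Span: 5.1 V − (-5.1 V) = 10.2 V.
Need 2^N ≥ 10.2 V / 1.50 mV = 6800 → N_min = 13.
SNR = 6.02 × 13 + 1.76 = 80.02 dB.

80.0 dB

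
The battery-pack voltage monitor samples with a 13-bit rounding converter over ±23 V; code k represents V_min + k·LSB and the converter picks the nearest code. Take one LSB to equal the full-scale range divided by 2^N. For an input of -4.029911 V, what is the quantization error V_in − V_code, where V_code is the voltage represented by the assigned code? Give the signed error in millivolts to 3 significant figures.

+1.83 mV

Full-scale range = 23 V − (-23 V) = 46 V. LSB = 46 V / 2^13 ≈ 5.615 mV.
(V_in − V_min)/LSB = (-4.029911 − (-23)) × 8192/46 = 3378.3254 → nearest code k = 3378.
Reconstructed level: -23 + 3378 × 46/8192 V = -4.031738281 V.
Error = V_in − V_code = -4.029911 − (-4.031738281) = +1.83 mV.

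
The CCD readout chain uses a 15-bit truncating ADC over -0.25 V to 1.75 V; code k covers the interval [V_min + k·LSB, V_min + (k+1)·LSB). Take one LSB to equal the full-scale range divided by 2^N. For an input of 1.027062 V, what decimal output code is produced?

20923

The full-scale span is 1.75 − (-0.25) = 2 V. LSB = 2 V / 2^15 ≈ 61.04 µV.
V_in − V_min = 1.027062 − (-0.25) = 1.277062 V.
Divide by LSB: 1.277062 × 32768/2 = 20923.3838.
Truncating gives code 20923.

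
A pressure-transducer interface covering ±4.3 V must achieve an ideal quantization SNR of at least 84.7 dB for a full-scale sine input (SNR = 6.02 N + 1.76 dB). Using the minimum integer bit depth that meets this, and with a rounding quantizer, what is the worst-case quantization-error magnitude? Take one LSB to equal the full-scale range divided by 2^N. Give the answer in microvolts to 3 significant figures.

The full-scale span is 4.3 − (-4.3) = 8.6 V.
N ≥ (84.7 − 1.76)/6.02 = 13.777 → N_min = 14.
Step size = 8.6/16384 V = 0.52490 mV.
|e|_max = LSB/2 = 262 µV.

262 µV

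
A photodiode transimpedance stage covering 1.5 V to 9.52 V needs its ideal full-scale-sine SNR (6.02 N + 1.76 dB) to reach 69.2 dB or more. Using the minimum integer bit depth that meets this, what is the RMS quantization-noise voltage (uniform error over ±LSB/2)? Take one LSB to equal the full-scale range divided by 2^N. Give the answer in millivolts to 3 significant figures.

Full-scale range = 9.52 V − (1.5 V) = 8.02 V.
Required N = ⌈(69.2 − 1.76)/6.02⌉ = ⌈11.203⌉ = 12.
Step size = 8.02/4096 V = 1.9580 mV.
RMS noise = LSB/√12 = 0.565 mV.

0.565 mV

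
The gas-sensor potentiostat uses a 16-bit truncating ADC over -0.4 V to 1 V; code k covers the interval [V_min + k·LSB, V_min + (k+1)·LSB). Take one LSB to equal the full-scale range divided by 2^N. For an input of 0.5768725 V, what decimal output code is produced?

The full-scale span is 1 − (-0.4) = 1.4 V. LSB = 1.4 V / 2^16 ≈ 21.36 µV.
V_in − V_min = 0.5768725 − (-0.4) = 0.9768725 V.
Divide by LSB: 0.9768725 × 65536/1.4 = 45728.7973.
Truncating gives code 45728.

45728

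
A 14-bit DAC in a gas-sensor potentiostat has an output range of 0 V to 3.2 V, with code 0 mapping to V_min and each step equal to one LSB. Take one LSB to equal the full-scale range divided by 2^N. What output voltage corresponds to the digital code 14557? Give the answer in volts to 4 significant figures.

2.843 V

Range is 3.2 V. LSB = 3.2 V / 2^14.
V_out = V_min + code × LSB = 0 V + 14557 × 3.2 V / 16384
      = 0 V + 2.84316 V = 2.84316 V.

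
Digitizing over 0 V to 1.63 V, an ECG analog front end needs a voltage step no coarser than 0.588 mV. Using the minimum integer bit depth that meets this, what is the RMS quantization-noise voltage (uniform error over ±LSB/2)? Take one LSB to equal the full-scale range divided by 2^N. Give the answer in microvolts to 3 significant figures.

115 µV

Span = 1.63 V.
Levels needed ≥ 1.63/0.588 mV = 2772. 2^12 = 4096 suffices, so N_min = 12.
LSB = 1.63 V / 2^12 = 397.95 µV.
σ_q = LSB/√12 = 397.95 µV/3.4641 = 115 µV.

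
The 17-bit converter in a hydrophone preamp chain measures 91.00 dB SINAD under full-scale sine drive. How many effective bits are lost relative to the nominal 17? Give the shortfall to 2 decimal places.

2.18 bits

ENOB = (SINAD − 1.76)/6.02 = (91.00 − 1.76)/6.02 = 14.8239 bits.
Lost resolution: 17 − 14.8239 = 2.1761 bits.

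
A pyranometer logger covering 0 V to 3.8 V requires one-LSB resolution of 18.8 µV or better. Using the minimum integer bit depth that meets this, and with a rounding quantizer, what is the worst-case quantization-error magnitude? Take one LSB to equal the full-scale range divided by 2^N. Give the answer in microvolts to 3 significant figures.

7.25 µV

Full-scale range = 3.8 V.
Required number of levels: 3.8/18.8 µV = 202130; smallest N with 2^N ≥ that is 18.
LSB = 3.8 V ÷ 2^18 = 3.8/262144 V = 14.496 µV.
Half an LSB is 7.25 µV.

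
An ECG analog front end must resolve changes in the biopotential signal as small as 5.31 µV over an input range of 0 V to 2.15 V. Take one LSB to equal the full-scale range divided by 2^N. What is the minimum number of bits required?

Span = 2.15 V.
Levels needed ≥ 2.15/5.31 µV = 404900. 2^19 = 524288 suffices, so N_min = 19.

19 bits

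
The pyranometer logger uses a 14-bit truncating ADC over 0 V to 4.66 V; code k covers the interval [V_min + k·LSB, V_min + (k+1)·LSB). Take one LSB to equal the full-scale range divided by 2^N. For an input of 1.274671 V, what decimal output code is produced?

4481

Span = 4.66 V. LSB = 4.66 V / 2^14 ≈ 284.4 µV.
(V_in − V_min) × 2^14/range = (1.274671 − (0)) × 16384/4.66 = 4481.590.
Floor → code = 4481.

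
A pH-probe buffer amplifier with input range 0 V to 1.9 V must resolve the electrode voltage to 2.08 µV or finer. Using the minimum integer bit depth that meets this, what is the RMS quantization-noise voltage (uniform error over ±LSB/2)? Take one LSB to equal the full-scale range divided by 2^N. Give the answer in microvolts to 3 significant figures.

V_FS = 1.9 V.
Levels needed ≥ 1.9/2.08 µV = 913500. 2^20 = 1048576 suffices, so N_min = 20.
Step size = 1.9/1048576 V = 1.8120 µV.
σ_q = LSB/√12 = 1.8120 µV/3.4641 = 0.523 µV.

0.523 µV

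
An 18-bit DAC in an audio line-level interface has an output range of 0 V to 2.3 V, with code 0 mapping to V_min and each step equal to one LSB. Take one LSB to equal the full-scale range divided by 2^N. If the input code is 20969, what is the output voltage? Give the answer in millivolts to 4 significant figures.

184.0 mV

Full-scale range = 2.3 V. LSB = 2.3 V / 2^18.
V_out = 0 + 20969 × (2.3/262144) V
      = 0 V + 0.183978 V = 0.183978 V.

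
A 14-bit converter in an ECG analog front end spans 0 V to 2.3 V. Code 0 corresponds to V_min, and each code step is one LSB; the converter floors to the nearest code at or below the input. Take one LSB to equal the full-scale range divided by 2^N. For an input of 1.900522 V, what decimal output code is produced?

Full-scale range = 2.3 V. LSB = 2.3 V / 2^14 ≈ 140.4 µV.
(V_in − V_min) × 2^14/range = (1.900522 − (0)) × 16384/2.3 = 13538.327.
Floor → code = 13538.

13538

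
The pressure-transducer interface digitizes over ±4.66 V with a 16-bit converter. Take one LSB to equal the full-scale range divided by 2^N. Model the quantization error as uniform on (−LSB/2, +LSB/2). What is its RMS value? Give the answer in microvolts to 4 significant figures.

Full-scale range = 4.66 V − (-4.66 V) = 9.32 V.
LSB = 9.32 V ÷ 2^16 = 9.32/65536 V = 142.212 µV.
σ_q = LSB/√12 = 142.212 µV/3.4641 = 41.05 µV.

41.05 µV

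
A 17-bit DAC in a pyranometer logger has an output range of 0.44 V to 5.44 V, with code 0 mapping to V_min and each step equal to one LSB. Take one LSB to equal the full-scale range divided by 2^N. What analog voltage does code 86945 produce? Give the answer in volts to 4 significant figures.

Full-scale range = 5.44 V − (0.44 V) = 5 V. LSB = 5 V / 2^17.
V_out = 0.44 + 86945 × (5/131072) V
      = 0.44 + 3.31669 = 3.75669 V.

3.757 V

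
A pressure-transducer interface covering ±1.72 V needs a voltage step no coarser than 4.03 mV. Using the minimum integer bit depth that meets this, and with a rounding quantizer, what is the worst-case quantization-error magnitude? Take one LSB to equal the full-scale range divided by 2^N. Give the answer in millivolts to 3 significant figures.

1.68 mV

Span: 1.72 V − (-1.72 V) = 3.44 V.
Need 2^N ≥ 3.44 V / 4.03 mV = 853.6 → N_min = 10.
One LSB is 3.44 V / 1024 = 3.3594 mV.
|e|_max = LSB/2 = 1.68 mV.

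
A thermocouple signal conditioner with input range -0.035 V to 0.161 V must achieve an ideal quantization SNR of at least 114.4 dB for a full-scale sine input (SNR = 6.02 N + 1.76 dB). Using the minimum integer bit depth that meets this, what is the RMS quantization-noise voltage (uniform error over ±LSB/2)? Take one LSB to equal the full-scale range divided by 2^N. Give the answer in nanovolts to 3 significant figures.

108 nV

Full-scale range = 0.161 V − (-0.035 V) = 0.196 V.
N ≥ (114.4 − 1.76)/6.02 = 18.711 → N_min = 19.
One LSB is 0.196 V / 524288 = 373.84 nV.
σ_q = LSB/√12 = 373.84 nV/3.4641 = 108 nV.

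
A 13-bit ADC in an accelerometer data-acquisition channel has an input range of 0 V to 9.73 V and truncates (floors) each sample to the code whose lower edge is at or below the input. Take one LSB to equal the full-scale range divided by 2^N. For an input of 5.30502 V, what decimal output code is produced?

Range is 9.73 V. LSB = 9.73 V / 2^13 ≈ 1.188 mV.
(V_in − V_min) × 2^13/range = (5.30502 − (0)) × 8192/9.73 = 4466.467.
Floor → code = 4466.

4466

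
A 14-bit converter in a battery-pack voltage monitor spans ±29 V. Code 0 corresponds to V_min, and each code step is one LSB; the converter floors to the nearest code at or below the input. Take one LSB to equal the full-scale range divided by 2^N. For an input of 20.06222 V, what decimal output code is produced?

13859

Span: 29 V − (-29 V) = 58 V. LSB = 58 V / 2^14 ≈ 3.540 mV.
code = ⌊(V_in − V_min)/LSB⌋ = ⌊(V_in − V_min) × 2^14 / range⌋
     = ⌊(20.06222 − (-29)) × 16384 / 58⌋ = ⌊49.06222 × 16384/58⌋
     = ⌊13859.231⌋ = 13859.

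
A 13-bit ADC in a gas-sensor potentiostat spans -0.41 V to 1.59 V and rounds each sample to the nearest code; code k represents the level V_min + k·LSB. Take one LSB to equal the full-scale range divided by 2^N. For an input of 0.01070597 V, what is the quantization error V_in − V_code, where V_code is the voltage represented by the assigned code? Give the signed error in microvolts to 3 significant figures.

The full-scale span is 1.59 − (-0.41) = 2 V. LSB = 2 V / 2^13 ≈ 244.1 µV.
(0.01070597 − (-0.41)) / LSB = 0.42070597 × 8192/2 = 1723.2117. Nearest integer: k = 1723.
Reconstructed level: -0.41 + 1723 × 2/8192 V = 0.01065429688 V.
Error = V_in − V_code = 0.01070597 − (0.01065429688) = +51.7 µV.

+51.7 µV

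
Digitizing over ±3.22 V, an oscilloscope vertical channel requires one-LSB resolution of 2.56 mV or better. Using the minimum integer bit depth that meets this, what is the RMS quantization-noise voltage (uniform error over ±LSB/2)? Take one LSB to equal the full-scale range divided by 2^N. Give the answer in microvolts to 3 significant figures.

Span: 3.22 V − (-3.22 V) = 6.44 V.
Required number of levels: 6.44/2.56 mV = 2515.6; smallest N with 2^N ≥ that is 12.
One LSB is 6.44 V / 4096 = 1.5723 mV.
σ_q = LSB/√12 = 1.5723 mV/3.4641 = 454 µV.

454 µV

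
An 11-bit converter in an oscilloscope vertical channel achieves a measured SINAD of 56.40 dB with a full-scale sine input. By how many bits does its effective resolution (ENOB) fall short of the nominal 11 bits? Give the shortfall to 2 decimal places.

Effective bits = (56.40 − 1.76)/6.02 = 9.0764.
Shortfall = 11 − 9.0764 = 1.9236 bits.

1.92 bits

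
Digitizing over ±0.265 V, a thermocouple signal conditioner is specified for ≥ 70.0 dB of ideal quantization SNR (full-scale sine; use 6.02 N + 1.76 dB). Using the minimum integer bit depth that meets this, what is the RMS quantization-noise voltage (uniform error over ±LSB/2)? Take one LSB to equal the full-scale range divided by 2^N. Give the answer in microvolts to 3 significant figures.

37.4 µV

The full-scale span is 0.265 − (-0.265) = 0.53 V.
Required N = ⌈(70.0 − 1.76)/6.02⌉ = ⌈11.336⌉ = 12.
Step size = 0.53/4096 V = 129.39 µV.
RMS noise = LSB/√12 = 37.4 µV.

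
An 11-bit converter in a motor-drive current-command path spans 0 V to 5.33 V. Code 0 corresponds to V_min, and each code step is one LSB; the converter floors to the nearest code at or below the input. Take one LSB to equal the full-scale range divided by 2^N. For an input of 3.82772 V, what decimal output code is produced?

Range is 5.33 V. LSB = 5.33 V / 2^11 ≈ 2.603 mV.
code = ⌊(V_in − V_min)/LSB⌋ = ⌊(V_in − V_min) × 2^11 / range⌋
     = ⌊(3.82772 − (0)) × 2048 / 5.33⌋ = ⌊3.82772 × 2048/5.33⌋
     = ⌊1470.764⌋ = 1470.

1470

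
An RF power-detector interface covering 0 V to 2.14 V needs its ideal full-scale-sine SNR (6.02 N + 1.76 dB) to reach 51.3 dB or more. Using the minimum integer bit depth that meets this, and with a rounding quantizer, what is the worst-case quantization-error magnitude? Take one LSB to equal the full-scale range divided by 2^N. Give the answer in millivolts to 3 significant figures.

2.09 mV

V_FS = 2.14 V.
6.02 N + 1.76 ≥ 51.3 gives N ≥ 8.229, so the minimum integer is 9.
LSB = 2.14 V / 2^9 = 4.1797 mV.
|e|_max = LSB/2 = 2.09 mV.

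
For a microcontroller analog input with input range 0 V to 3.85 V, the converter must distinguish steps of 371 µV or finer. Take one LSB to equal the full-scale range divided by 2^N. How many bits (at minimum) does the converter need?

Full-scale range = 3.85 V.
Required number of levels: 3.85/371 µV = 10377; smallest N with 2^N ≥ that is 14.

14 bits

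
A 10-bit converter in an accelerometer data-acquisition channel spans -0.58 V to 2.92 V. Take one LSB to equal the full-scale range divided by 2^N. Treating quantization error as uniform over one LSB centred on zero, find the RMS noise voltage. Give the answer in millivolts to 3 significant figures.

Range = 2.92 − (-0.58) = 3.5 V.
LSB = 3.5 V ÷ 2^10 = 3.5/1024 V = 3.4180 mV.
V_rms = LSB/√12 = 3.4180 mV / √12 = 0.987 mV.

0.987 mV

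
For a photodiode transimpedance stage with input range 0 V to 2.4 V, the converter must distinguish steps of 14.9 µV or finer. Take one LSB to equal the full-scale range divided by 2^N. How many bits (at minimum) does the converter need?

Range is 2.4 V.
Levels needed ≥ 2.4/14.9 µV = 161100. 2^18 = 262144 suffices, so N_min = 18.

18 bits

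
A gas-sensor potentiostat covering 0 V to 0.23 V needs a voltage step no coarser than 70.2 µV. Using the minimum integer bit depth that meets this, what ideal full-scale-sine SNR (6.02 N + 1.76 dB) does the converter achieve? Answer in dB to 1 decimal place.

Full-scale range = 0.23 V.
0.23 V / 70.2 µV = 3276. Since 2^11 = 2048 and 2^12 = 4096, N = 12.
SNR = 6.02 × 12 + 1.76 = 74.00 dB.

74.0 dB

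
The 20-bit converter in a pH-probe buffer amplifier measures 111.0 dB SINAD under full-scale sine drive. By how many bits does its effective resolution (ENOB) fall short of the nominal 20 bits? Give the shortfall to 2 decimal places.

1.85 bits

ENOB = (SINAD − 1.76)/6.02 = (111.0 − 1.76)/6.02 = 18.1462 bits.
Shortfall = 20 − 18.1462 = 1.8538 bits.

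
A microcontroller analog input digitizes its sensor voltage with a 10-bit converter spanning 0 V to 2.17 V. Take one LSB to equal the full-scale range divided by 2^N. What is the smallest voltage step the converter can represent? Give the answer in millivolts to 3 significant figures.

2.12 mV

Range is 2.17 V.
2^10 = 1024 levels.
Step size = 2.17/1024 V = 2.12 mV.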